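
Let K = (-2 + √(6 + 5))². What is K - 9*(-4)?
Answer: 51 - 4*√11 ≈ 37.734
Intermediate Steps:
K = (-2 + √11)² ≈ 1.7335
K - 9*(-4) = (2 - √11)² - 9*(-4) = (2 - √11)² + 36 = 36 + (2 - √11)²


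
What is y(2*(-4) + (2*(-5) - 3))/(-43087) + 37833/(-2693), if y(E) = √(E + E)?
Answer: -37833/2693 - I*√42/43087 ≈ -14.049 - 0.00015041*I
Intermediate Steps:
y(E) = √2*√E (y(E) = √(2*E) = √2*√E)
y(2*(-4) + (2*(-5) - 3))/(-43087) + 37833/(-2693) = (√2*√(2*(-4) + (2*(-5) - 3)))/(-43087) + 37833/(-2693) = (√2*√(-8 + (-10 - 3)))*(-1/43087) + 37833*(-1/2693) = (√2*√(-8 - 13))*(-1/43087) - 37833/2693 = (√2*√(-21))*(-1/43087) - 37833/2693 = (√2*(I*√21))*(-1/43087) - 37833/2693 = (I*√42)*(-1/43087) - 37833/2693 = -I*√42/43087 - 37833/2693 = -37833/2693 - I*√42/43087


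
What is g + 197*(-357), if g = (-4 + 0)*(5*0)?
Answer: -70329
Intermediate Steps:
g = 0 (g = -4*0 = 0)
g + 197*(-357) = 0 + 197*(-357) = 0 - 70329 = -70329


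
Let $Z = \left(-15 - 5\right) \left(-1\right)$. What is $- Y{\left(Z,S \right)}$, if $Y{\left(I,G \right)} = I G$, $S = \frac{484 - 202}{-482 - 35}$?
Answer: $\frac{120}{11} \approx 10.909$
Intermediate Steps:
$Z = 20$ ($Z = \left(-20\right) \left(-1\right) = 20$)
$S = - \frac{6}{11}$ ($S = \frac{282}{-517} = 282 \left(- \frac{1}{517}\right) = - \frac{6}{11} \approx -0.54545$)
$Y{\left(I,G \right)} = G I$
$- Y{\left(Z,S \right)} = - \frac{\left(-6\right) 20}{11} = \left(-1\right) \left(- \frac{120}{11}\right) = \frac{120}{11}$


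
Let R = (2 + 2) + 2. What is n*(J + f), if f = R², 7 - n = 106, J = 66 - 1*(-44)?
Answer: -14454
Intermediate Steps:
J = 110 (J = 66 + 44 = 110)
n = -99 (n = 7 - 1*106 = 7 - 106 = -99)
R = 6 (R = 4 + 2 = 6)
f = 36 (f = 6² = 36)
n*(J + f) = -99*(110 + 36) = -99*146 = -14454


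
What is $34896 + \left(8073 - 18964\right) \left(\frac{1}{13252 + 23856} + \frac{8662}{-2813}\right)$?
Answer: $\frac{7143270124937}{104384804} \approx 68432.0$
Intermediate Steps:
$34896 + \left(8073 - 18964\right) \left(\frac{1}{13252 + 23856} + \frac{8662}{-2813}\right) = 34896 - 10891 \left(\frac{1}{37108} + 8662 \left(- \frac{1}{2813}\right)\right) = 34896 - 10891 \left(\frac{1}{37108} - \frac{8662}{2813}\right) = 34896 - - \frac{3500658004553}{104384804} = 34896 + \frac{3500658004553}{104384804} = \frac{7143270124937}{104384804}$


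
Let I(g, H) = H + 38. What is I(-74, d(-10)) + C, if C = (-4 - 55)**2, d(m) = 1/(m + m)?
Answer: 70379/20 ≈ 3518.9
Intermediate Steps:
d(m) = 1/(2*m)
I(g, H) = 38 + H
C = 3481 (C = (-59)**2 = 3481)
I(-74, d(-10)) + C = (38 + (1/2)/(-10)) + 3481 = (38 + (1/2)*(-1/10)) + 3481 = (38 - 1/20) + 3481 = 759/20 + 3481 = 70379/20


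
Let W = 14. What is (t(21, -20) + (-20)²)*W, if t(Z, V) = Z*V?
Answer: -280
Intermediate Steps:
t(Z, V) = V*Z
(t(21, -20) + (-20)²)*W = (-20*21 + (-20)²)*14 = (-420 + 400)*14 = -20*14 = -280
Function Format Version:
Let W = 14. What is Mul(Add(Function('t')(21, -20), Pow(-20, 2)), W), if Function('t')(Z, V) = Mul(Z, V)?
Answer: -280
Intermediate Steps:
Function('t')(Z, V) = Mul(V, Z)
Mul(Add(Function('t')(21, -20), Pow(-20, 2)), W) = Mul(Add(Mul(-20, 21), Pow(-20, 2)), 14) = Mul(Add(-420, 400), 14) = Mul(-20, 14) = -280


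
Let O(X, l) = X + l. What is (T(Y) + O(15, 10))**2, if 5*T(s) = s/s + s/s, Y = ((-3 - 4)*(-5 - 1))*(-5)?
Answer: 16129/25 ≈ 645.16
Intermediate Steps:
Y = -210 (Y = -7*(-6)*(-5) = 42*(-5) = -210)
T(s) = 2/5 (T(s) = (s/s + s/s)/5 = (1 + 1)/5 = (1/5)*2 = 2/5)
(T(Y) + O(15, 10))**2 = (2/5 + (15 + 10))**2 = (2/5 + 25)**2 = (127/5)**2 = 16129/25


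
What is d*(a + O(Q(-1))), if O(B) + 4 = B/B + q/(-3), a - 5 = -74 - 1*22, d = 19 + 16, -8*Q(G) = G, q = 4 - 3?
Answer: -9905/3 ≈ -3301.7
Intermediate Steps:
q = 1
Q(G) = -G/8
d = 35
a = -91 (a = 5 + (-74 - 1*22) = 5 + (-74 - 22) = 5 - 96 = -91)
O(B) = -10/3 (O(B) = -4 + (B/B + 1/(-3)) = -4 + (1 + 1*(-⅓)) = -4 + (1 - ⅓) = -4 + ⅔ = -10/3)
d*(a + O(Q(-1))) = 35*(-91 - 10/3) = 35*(-283/3) = -9905/3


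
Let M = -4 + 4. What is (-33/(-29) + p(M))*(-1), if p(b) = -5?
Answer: 112/29 ≈ 3.8621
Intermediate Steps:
M = 0
(-33/(-29) + p(M))*(-1) = (-33/(-29) - 5)*(-1) = (-33*(-1/29) - 5)*(-1) = (33/29 - 5)*(-1) = -112/29*(-1) = 112/29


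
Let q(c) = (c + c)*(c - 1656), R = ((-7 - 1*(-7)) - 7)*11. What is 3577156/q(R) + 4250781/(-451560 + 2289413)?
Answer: 350397446405/22294994743 ≈ 15.716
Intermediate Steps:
R = -77 (R = ((-7 + 7) - 7)*11 = (0 - 7)*11 = -7*11 = -77)
q(c) = 2*c*(-1656 + c) (q(c) = (2*c)*(-1656 + c) = 2*c*(-1656 + c))
3577156/q(R) + 4250781/(-451560 + 2289413) = 3577156/((2*(-77)*(-1656 - 77))) + 4250781/(-451560 + 2289413) = 3577156/((2*(-77)*(-1733))) + 4250781/1837853 = 3577156/266882 + 4250781*(1/1837853) = 3577156*(1/266882) + 4250781/1837853 = 162598/12131 + 4250781/1837853 = 350397446405/22294994743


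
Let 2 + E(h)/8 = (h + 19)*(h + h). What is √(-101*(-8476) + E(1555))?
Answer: 2*√10004295 ≈ 6325.9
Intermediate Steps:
E(h) = -16 + 16*h*(19 + h) (E(h) = -16 + 8*((h + 19)*(h + h)) = -16 + 8*((19 + h)*(2*h)) = -16 + 8*(2*h*(19 + h)) = -16 + 16*h*(19 + h))
√(-101*(-8476) + E(1555)) = √(-101*(-8476) + (-16 + 16*1555² + 304*1555)) = √(856076 + (-16 + 16*2418025 + 472720)) = √(856076 + (-16 + 38688400 + 472720)) = √(856076 + 39161104) = √40017180 = 2*√10004295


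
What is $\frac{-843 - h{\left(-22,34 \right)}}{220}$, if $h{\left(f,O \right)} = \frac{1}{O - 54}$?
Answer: $- \frac{16859}{4400} \approx -3.8316$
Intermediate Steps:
$h{\left(f,O \right)} = \frac{1}{-54 + O}$
$\frac{-843 - h{\left(-22,34 \right)}}{220} = \frac{-843 - \frac{1}{-54 + 34}}{220} = \left(-843 - \frac{1}{-20}\right) \frac{1}{220} = \left(-843 - - \frac{1}{20}\right) \frac{1}{220} = \left(-843 + \frac{1}{20}\right) \frac{1}{220} = \left(- \frac{16859}{20}\right) \frac{1}{220} = - \frac{16859}{4400}$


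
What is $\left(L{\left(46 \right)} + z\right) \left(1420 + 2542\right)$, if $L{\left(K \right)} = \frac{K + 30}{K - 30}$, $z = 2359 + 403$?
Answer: $\frac{21923727}{2} \approx 1.0962 \cdot 10^{7}$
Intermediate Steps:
$z = 2762$
$L{\left(K \right)} = \frac{30 + K}{-30 + K}$
$\left(L{\left(46 \right)} + z\right) \left(1420 + 2542\right) = \left(\frac{30 + 46}{-30 + 46} + 2762\right) \left(1420 + 2542\right) = \left(\frac{1}{16} \cdot 76 + 2762\right) 3962 = \left(\frac{19}{4} + 2762\right) 3962 = \frac{11067}{4} \cdot 3962 = \frac{21923727}{2}$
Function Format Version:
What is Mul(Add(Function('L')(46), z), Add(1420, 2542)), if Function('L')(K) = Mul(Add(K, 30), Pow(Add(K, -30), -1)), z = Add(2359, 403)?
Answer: Rational(21923727, 2) ≈ 1.0962e+7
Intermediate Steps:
z = 2762
Function('L')(K) = Mul(Pow(Add(-30, K), -1), Add(30, K)) (Function('L')(K) = Mul(Add(30, K), Pow(Add(-30, K), -1)) = Mul(Pow(Add(-30, K), -1), Add(30, K)))
Mul(Add(Function('L')(46), z), Add(1420, 2542)) = Mul(Add(Mul(Pow(Add(-30, 46), -1), Add(30, 46)), 2762), Add(1420, 2542)) = Mul(Add(Mul(Pow(16, -1), 76), 2762), 3962) = Mul(Add(Mul(Rational(1, 16), 76), 2762), 3962) = Mul(Add(Rational(19, 4), 2762), 3962) = Mul(Rational(11067, 4), 3962) = Rational(21923727, 2)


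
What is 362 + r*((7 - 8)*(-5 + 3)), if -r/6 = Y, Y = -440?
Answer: 5642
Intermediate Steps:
r = 2640 (r = -6*(-440) = 2640)
362 + r*((7 - 8)*(-5 + 3)) = 362 + 2640*((7 - 8)*(-5 + 3)) = 362 + 2640*(-1*(-2)) = 362 + 2640*2 = 362 + 5280 = 5642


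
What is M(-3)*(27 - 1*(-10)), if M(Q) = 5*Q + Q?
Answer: -666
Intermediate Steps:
M(Q) = 6*Q
M(-3)*(27 - 1*(-10)) = (6*(-3))*(27 - 1*(-10)) = -18*(27 + 10) = -18*37 = -666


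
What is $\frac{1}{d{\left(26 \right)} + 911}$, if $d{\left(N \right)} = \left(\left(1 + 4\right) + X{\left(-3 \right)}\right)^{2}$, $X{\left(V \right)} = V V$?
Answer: $\frac{1}{1107} \approx 0.00090334$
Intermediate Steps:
$X{\left(V \right)} = V^{2}$
$d{\left(N \right)} = 196$ ($d{\left(N \right)} = \left(\left(1 + 4\right) + \left(-3\right)^{2}\right)^{2} = \left(5 + 9\right)^{2} = 14^{2} = 196$)
$\frac{1}{d{\left(26 \right)} + 911} = \frac{1}{196 + 911} = \frac{1}{1107}$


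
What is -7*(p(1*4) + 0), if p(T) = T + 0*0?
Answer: -28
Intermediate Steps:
p(T) = T (p(T) = T + 0 = T)
-7*(p(1*4) + 0) = -7*(1*4 + 0) = -7*(4 + 0) = -7*4 = -28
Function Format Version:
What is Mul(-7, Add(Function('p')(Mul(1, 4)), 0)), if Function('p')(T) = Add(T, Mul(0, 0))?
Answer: -28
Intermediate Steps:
Function('p')(T) = T (Function('p')(T) = Add(T, 0) = T)
Mul(-7, Add(Function('p')(Mul(1, 4)), 0)) = Mul(-7, Add(Mul(1, 4), 0)) = Mul(-7, Add(4, 0)) = Mul(-7, 4) = -28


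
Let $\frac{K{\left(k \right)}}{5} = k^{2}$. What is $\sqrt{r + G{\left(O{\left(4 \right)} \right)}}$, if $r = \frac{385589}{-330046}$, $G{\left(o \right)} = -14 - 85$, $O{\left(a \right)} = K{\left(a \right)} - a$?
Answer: $\frac{i \sqrt{10911367956578}}{330046} \approx 10.008 i$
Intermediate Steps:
$K{\left(k \right)} = 5 k^{2}$
$O{\left(a \right)} = - a + 5 a^{2}$ ($O{\left(a \right)} = 5 a^{2} - a = - a + 5 a^{2}$)
$G{\left(o \right)} = -99$ ($G{\left(o \right)} = -14 - 85 = -99$)
$r = - \frac{385589}{330046}$ ($r = 385589 \left(- \frac{1}{330046}\right) = - \frac{385589}{330046} \approx -1.1683$)
$\sqrt{r + G{\left(O{\left(4 \right)} \right)}} = \sqrt{- \frac{385589}{330046} - 99} = \sqrt{- \frac{33060143}{330046}} = \frac{i \sqrt{10911367956578}}{330046}$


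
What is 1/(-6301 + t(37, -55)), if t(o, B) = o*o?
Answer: -1/4932 ≈ -0.00020276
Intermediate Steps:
t(o, B) = o²
1/(-6301 + t(37, -55)) = 1/(-6301 + 37²) = 1/(-6301 + 1369) = 1/(-4932) = -1/4932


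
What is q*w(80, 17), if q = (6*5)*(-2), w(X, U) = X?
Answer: -4800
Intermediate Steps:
q = -60 (q = 30*(-2) = -60)
q*w(80, 17) = -60*80 = -4800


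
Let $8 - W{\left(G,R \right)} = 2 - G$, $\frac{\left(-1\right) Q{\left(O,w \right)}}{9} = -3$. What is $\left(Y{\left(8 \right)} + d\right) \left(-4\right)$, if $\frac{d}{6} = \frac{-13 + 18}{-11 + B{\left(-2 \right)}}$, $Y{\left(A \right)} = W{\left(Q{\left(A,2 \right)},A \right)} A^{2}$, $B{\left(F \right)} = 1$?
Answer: $-8436$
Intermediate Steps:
$Q{\left(O,w \right)} = 27$ ($Q{\left(O,w \right)} = \left(-9\right) \left(-3\right) = 27$)
$W{\left(G,R \right)} = 6 + G$ ($W{\left(G,R \right)} = 8 - \left(2 - G\right) = 8 + \left(-2 + G\right) = 6 + G$)
$Y{\left(A \right)} = 33 A^{2}$ ($Y{\left(A \right)} = \left(6 + 27\right) A^{2} = 33 A^{2}$)
$d = -3$ ($d = 6 \frac{-13 + 18}{-11 + 1} = 6 \frac{5}{-10} = 6 \cdot 5 \left(- \frac{1}{10}\right) = 6 \left(- \frac{1}{2}\right) = -3$)
$\left(Y{\left(8 \right)} + d\right) \left(-4\right) = \left(33 \cdot 8^{2} - 3\right) \left(-4\right) = \left(33 \cdot 64 - 3\right) \left(-4\right) = \left(2112 - 3\right) \left(-4\right) = 2109 \left(-4\right) = -8436$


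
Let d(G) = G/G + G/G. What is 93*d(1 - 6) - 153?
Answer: 33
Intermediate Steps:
d(G) = 2 (d(G) = 1 + 1 = 2)
93*d(1 - 6) - 153 = 93*2 - 153 = 186 - 153 = 33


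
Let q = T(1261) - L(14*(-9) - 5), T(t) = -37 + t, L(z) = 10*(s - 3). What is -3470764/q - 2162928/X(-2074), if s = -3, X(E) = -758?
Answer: 18295055/121659 ≈ 150.38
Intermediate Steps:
L(z) = -60 (L(z) = 10*(-3 - 3) = 10*(-6) = -60)
q = 1284 (q = (-37 + 1261) - 1*(-60) = 1224 + 60 = 1284)
-3470764/q - 2162928/X(-2074) = -3470764/1284 - 2162928/(-758) = -3470764*1/1284 - 2162928*(-1/758) = -867691/321 + 1081464/379 = 18295055/121659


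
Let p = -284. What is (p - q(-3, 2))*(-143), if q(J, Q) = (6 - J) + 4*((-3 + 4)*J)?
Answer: 40183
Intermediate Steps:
q(J, Q) = 6 + 3*J (q(J, Q) = (6 - J) + 4*(1*J) = (6 - J) + 4*J = 6 + 3*J)
(p - q(-3, 2))*(-143) = (-284 - (6 + 3*(-3)))*(-143) = (-284 - (6 - 9))*(-143) = (-284 - 1*(-3))*(-143) = (-284 + 3)*(-143) = -281*(-143) = 40183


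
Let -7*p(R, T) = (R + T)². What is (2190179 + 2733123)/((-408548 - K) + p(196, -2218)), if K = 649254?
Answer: -17231557/5746549 ≈ -2.9986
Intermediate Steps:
p(R, T) = -(R + T)²/7
(2190179 + 2733123)/((-408548 - K) + p(196, -2218)) = (2190179 + 2733123)/((-408548 - 1*649254) - (196 - 2218)²/7) = 4923302/((-408548 - 649254) - ⅐*(-2022)²) = 4923302/(-1057802 - ⅐*4088484) = 4923302/(-1057802 - 4088484/7) = 4923302/(-11493098/7) = 4923302*(-7/11493098) = -17231557/5746549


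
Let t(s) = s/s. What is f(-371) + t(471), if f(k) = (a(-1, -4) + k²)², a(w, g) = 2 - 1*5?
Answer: 18944219045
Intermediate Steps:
t(s) = 1
a(w, g) = -3 (a(w, g) = 2 - 5 = -3)
f(k) = (-3 + k²)²
f(-371) + t(471) = (-3 + (-371)²)² + 1 = (-3 + 137641)² + 1 = 137638² + 1 = 18944219044 + 1 = 18944219045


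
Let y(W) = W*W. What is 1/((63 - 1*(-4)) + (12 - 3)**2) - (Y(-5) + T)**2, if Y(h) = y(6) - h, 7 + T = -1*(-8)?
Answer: -261071/148 ≈ -1764.0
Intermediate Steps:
T = 1 (T = -7 - 1*(-8) = -7 + 8 = 1)
y(W) = W**2
Y(h) = 36 - h (Y(h) = 6**2 - h = 36 - h)
1/((63 - 1*(-4)) + (12 - 3)**2) - (Y(-5) + T)**2 = 1/((63 - 1*(-4)) + (12 - 3)**2) - ((36 - 1*(-5)) + 1)**2 = 1/((63 + 4) + 9**2) - ((36 + 5) + 1)**2 = 1/(67 + 81) - (41 + 1)**2 = 1/148 - 1*42**2 = 1/148 - 1*1764 = 1/148 - 1764 = -261071/148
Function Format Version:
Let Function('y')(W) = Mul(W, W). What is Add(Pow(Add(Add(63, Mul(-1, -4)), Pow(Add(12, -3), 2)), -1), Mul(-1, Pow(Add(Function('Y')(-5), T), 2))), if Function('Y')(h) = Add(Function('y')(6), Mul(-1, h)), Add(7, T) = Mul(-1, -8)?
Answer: Rational(-261071, 148) ≈ -1764.0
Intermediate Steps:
T = 1 (T = Add(-7, Mul(-1, -8)) = Add(-7, 8) = 1)
Function('y')(W) = Pow(W, 2)
Function('Y')(h) = Add(36, Mul(-1, h)) (Function('Y')(h) = Add(Pow(6, 2), Mul(-1, h)) = Add(36, Mul(-1, h)))
Add(Pow(Add(Add(63, Mul(-1, -4)), Pow(Add(12, -3), 2)), -1), Mul(-1, Pow(Add(Function('Y')(-5), T), 2))) = Add(Pow(Add(Add(63, Mul(-1, -4)), Pow(Add(12, -3), 2)), -1), Mul(-1, Pow(Add(Add(36, Mul(-1, -5)), 1), 2))) = Add(Pow(Add(Add(63, 4), Pow(9, 2)), -1), Mul(-1, Pow(Add(Add(36, 5), 1), 2))) = Add(Pow(Add(67, 81), -1), Mul(-1, Pow(Add(41, 1), 2))) = Add(Pow(148, -1), Mul(-1, Pow(42, 2))) = Add(Rational(1, 148), Mul(-1, 1764)) = Add(Rational(1, 148), -1764) = Rational(-261071, 148)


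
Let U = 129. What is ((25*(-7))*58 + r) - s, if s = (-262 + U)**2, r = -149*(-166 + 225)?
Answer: -36630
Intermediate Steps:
r = -8791 (r = -149*59 = -8791)
s = 17689 (s = (-262 + 129)**2 = (-133)**2 = 17689)
((25*(-7))*58 + r) - s = ((25*(-7))*58 - 8791) - 1*17689 = (-175*58 - 8791) - 17689 = (-10150 - 8791) - 17689 = -18941 - 17689 = -36630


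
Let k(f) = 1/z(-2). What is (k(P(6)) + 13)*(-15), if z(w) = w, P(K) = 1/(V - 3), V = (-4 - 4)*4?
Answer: -375/2 ≈ -187.50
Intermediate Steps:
V = -32 (V = -8*4 = -32)
P(K) = -1/35 (P(K) = 1/(-32 - 3) = 1/(-35) = -1/35)
k(f) = -½ (k(f) = 1/(-2) = -½)
(k(P(6)) + 13)*(-15) = (-½ + 13)*(-15) = (25/2)*(-15) = -375/2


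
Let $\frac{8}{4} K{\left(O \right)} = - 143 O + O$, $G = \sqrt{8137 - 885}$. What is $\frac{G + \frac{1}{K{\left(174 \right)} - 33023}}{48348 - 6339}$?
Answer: $- \frac{1}{1906242393} + \frac{14 \sqrt{37}}{42009} \approx 0.0020272$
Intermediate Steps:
$G = 14 \sqrt{37}$ ($G = \sqrt{7252} = 14 \sqrt{37} \approx 85.159$)
$K{\left(O \right)} = - 71 O$ ($K{\left(O \right)} = \frac{- 143 O + O}{2} = \frac{\left(-142\right) O}{2} = - 71 O$)
$\frac{G + \frac{1}{K{\left(174 \right)} - 33023}}{48348 - 6339} = \frac{14 \sqrt{37} + \frac{1}{\left(-71\right) 174 - 33023}}{48348 - 6339} = \frac{14 \sqrt{37} + \frac{1}{-12354 - 33023}}{42009} = \left(14 \sqrt{37} + \frac{1}{-45377}\right) \frac{1}{42009} = \left(14 \sqrt{37} - \frac{1}{45377}\right) \frac{1}{42009} = \left(- \frac{1}{45377} + 14 \sqrt{37}\right) \frac{1}{42009} = - \frac{1}{1906242393} + \frac{14 \sqrt{37}}{42009}$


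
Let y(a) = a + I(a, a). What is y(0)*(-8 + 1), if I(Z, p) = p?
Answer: 0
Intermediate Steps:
y(a) = 2*a (y(a) = a + a = 2*a)
y(0)*(-8 + 1) = (2*0)*(-8 + 1) = 0*(-7) = 0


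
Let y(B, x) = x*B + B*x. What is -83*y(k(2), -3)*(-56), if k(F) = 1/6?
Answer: -4648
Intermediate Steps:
k(F) = ⅙
y(B, x) = 2*B*x (y(B, x) = B*x + B*x = 2*B*x)
-83*y(k(2), -3)*(-56) = -166*(-3)/6*(-56) = -83*(-1)*(-56) = 83*(-56) = -4648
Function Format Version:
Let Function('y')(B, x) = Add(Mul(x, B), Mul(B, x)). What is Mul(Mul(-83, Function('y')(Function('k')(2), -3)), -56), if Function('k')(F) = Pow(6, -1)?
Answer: -4648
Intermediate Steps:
Function('k')(F) = Rational(1, 6)
Function('y')(B, x) = Mul(2, B, x) (Function('y')(B, x) = Add(Mul(B, x), Mul(B, x)) = Mul(2, B, x))
Mul(Mul(-83, Function('y')(Function('k')(2), -3)), -56) = Mul(Mul(-83, Mul(2, Rational(1, 6), -3)), -56) = Mul(Mul(-83, -1), -56) = Mul(83, -56) = -4648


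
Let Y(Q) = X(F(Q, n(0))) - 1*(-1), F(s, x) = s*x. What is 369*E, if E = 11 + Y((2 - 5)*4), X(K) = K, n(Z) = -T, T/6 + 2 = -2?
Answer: -101844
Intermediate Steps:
T = -24 (T = -12 + 6*(-2) = -12 - 12 = -24)
n(Z) = 24 (n(Z) = -1*(-24) = 24)
Y(Q) = 1 + 24*Q (Y(Q) = Q*24 - 1*(-1) = 24*Q + 1 = 1 + 24*Q)
E = -276 (E = 11 + (1 + 24*((2 - 5)*4)) = 11 + (1 + 24*(-3*4)) = 11 + (1 + 24*(-12)) = 11 + (1 - 288) = 11 - 287 = -276)
369*E = 369*(-276) = -101844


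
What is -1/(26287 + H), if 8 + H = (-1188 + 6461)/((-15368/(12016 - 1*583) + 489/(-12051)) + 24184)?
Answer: -1198079307/31484587348892 ≈ -3.8053e-5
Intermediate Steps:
H = -9323394217/1198079307 (H = -8 + (-1188 + 6461)/((-15368/(12016 - 1*583) + 489/(-12051)) + 24184) = -8 + 5273/((-15368/(12016 - 583) + 489*(-1/12051)) + 24184) = -8 + 5273/((-15368/11433 - 163/4017) + 24184) = -8 + 5273/(-68605/49543 + 24184) = -8 + 5273/(1198079307/49543) = -8 + 5273*(49543/1198079307) = -8 + 261240239/1198079307 = -9323394217/1198079307 ≈ -7.7820)
-1/(26287 + H) = -1/(26287 - 9323394217/1198079307) = -1/31484587348892/1198079307 = -1*1198079307/31484587348892 = -1198079307/31484587348892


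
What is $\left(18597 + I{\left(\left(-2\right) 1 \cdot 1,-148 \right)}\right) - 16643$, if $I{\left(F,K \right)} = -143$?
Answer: $1811$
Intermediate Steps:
$\left(18597 + I{\left(\left(-2\right) 1 \cdot 1,-148 \right)}\right) - 16643 = \left(18597 - 143\right) - 16643 = 18454 - 16643 = 1811$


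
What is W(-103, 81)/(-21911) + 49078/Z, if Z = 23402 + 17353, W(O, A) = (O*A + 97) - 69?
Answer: 1414225883/892982805 ≈ 1.5837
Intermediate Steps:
W(O, A) = 28 + A*O (W(O, A) = (A*O + 97) - 69 = (97 + A*O) - 69 = 28 + A*O)
Z = 40755
W(-103, 81)/(-21911) + 49078/Z = (28 + 81*(-103))/(-21911) + 49078/40755 = (28 - 8343)*(-1/21911) + 49078*(1/40755) = -8315*(-1/21911) + 49078/40755 = 8315/21911 + 49078/40755 = 1414225883/892982805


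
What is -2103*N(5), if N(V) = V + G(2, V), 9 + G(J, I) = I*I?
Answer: -44163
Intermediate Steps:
G(J, I) = -9 + I² (G(J, I) = -9 + I*I = -9 + I²)
N(V) = -9 + V + V² (N(V) = V + (-9 + V²) = -9 + V + V²)
-2103*N(5) = -2103*(-9 + 5 + 5²) = -2103*(-9 + 5 + 25) = -2103*21 = -44163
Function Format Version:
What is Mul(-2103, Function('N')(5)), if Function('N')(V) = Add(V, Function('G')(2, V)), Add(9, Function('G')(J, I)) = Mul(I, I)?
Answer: -44163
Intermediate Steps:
Function('G')(J, I) = Add(-9, Pow(I, 2)) (Function('G')(J, I) = Add(-9, Mul(I, I)) = Add(-9, Pow(I, 2)))
Function('N')(V) = Add(-9, V, Pow(V, 2)) (Function('N')(V) = Add(V, Add(-9, Pow(V, 2))) = Add(-9, V, Pow(V, 2)))
Mul(-2103, Function('N')(5)) = Mul(-2103, Add(-9, 5, Pow(5, 2))) = Mul(-2103, Add(-9, 5, 25)) = Mul(-2103, 21) = -44163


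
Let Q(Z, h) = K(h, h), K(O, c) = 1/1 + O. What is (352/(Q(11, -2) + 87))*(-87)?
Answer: -15312/43 ≈ -356.09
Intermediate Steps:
K(O, c) = 1 + O
Q(Z, h) = 1 + h
(352/(Q(11, -2) + 87))*(-87) = (352/((1 - 2) + 87))*(-87) = (352/(-1 + 87))*(-87) = (352/86)*(-87) = (352*(1/86))*(-87) = (176/43)*(-87) = -15312/43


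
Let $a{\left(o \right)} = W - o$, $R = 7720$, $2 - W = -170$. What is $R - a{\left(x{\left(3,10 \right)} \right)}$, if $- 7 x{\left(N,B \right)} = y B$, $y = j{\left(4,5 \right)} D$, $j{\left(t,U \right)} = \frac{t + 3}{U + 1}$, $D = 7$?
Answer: $\frac{22609}{3} \approx 7536.3$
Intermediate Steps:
$j{\left(t,U \right)} = \frac{3 + t}{1 + U}$
$W = 172$ ($W = 2 - -170 = 2 + 170 = 172$)
$y = \frac{49}{6}$ ($y = \frac{3 + 4}{1 + 5} \cdot 7 = \frac{1}{6} \cdot 7 \cdot 7 = \frac{7}{6} \cdot 7 = \frac{49}{6} \approx 8.1667$)
$x{\left(N,B \right)} = - \frac{7 B}{6}$ ($x{\left(N,B \right)} = - \frac{\frac{49}{6} B}{7} = - \frac{7 B}{6}$)
$a{\left(o \right)} = 172 - o$
$R - a{\left(x{\left(3,10 \right)} \right)} = 7720 - \left(172 - \left(- \frac{7}{6}\right) 10\right) = 7720 - \left(172 - - \frac{35}{3}\right) = 7720 - \left(172 + \frac{35}{3}\right) = 7720 - \frac{551}{3} = \frac{22609}{3}$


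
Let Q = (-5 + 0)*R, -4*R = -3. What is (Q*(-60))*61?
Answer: 13725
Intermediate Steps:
R = ¾ (R = -¼*(-3) = ¾ ≈ 0.75000)
Q = -15/4 (Q = (-5 + 0)*(¾) = -5*¾ = -15/4 ≈ -3.7500)
(Q*(-60))*61 = -15/4*(-60)*61 = 225*61 = 13725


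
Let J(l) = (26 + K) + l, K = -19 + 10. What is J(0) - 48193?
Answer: -48176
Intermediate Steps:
K = -9
J(l) = 17 + l (J(l) = (26 - 9) + l = 17 + l)
J(0) - 48193 = (17 + 0) - 48193 = 17 - 48193 = -48176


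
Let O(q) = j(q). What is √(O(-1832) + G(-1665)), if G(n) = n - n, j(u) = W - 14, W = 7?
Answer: I*√7 ≈ 2.6458*I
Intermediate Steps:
j(u) = -7 (j(u) = 7 - 14 = -7)
O(q) = -7
G(n) = 0
√(O(-1832) + G(-1665)) = √(-7 + 0) = √(-7) = I*√7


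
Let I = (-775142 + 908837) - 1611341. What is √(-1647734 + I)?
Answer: 2*I*√781345 ≈ 1767.9*I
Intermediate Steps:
I = -1477646 (I = 133695 - 1611341 = -1477646)
√(-1647734 + I) = √(-1647734 - 1477646) = √(-3125380) = 2*I*√781345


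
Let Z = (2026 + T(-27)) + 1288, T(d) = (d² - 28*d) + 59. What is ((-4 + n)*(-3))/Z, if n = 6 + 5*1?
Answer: -3/694 ≈ -0.0043228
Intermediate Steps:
T(d) = 59 + d² - 28*d
n = 11 (n = 6 + 5 = 11)
Z = 4858 (Z = (2026 + (59 + (-27)² - 28*(-27))) + 1288 = (2026 + (59 + 729 + 756)) + 1288 = (2026 + 1544) + 1288 = 3570 + 1288 = 4858)
((-4 + n)*(-3))/Z = ((-4 + 11)*(-3))/4858 = (7*(-3))*(1/4858) = -21*1/4858 = -3/694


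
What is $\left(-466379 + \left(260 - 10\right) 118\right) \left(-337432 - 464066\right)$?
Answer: $350157644742$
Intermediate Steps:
$\left(-466379 + \left(260 - 10\right) 118\right) \left(-337432 - 464066\right) = \left(-466379 + 250 \cdot 118\right) \left(-801498\right) = \left(-466379 + 29500\right) \left(-801498\right) = \left(-436879\right) \left(-801498\right) = 350157644742$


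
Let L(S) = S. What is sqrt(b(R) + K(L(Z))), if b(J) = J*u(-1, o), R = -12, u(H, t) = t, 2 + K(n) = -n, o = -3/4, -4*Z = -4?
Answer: sqrt(6) ≈ 2.4495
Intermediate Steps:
Z = 1 (Z = -1/4*(-4) = 1)
o = -3/4 (o = -3*1/4 = -3/4 ≈ -0.75000)
K(n) = -2 - n
b(J) = -3*J/4 (b(J) = J*(-3/4) = -3*J/4)
sqrt(b(R) + K(L(Z))) = sqrt(-3/4*(-12) + (-2 - 1*1)) = sqrt(9 + (-2 - 1)) = sqrt(9 - 3) = sqrt(6)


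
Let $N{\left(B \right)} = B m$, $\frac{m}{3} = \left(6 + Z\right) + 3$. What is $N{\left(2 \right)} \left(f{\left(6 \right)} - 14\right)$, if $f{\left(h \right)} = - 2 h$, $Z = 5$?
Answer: $-2184$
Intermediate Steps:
$m = 42$ ($m = 3 \left(\left(6 + 5\right) + 3\right) = 3 \left(11 + 3\right) = 3 \cdot 14 = 42$)
$N{\left(B \right)} = 42 B$ ($N{\left(B \right)} = B 42 = 42 B$)
$N{\left(2 \right)} \left(f{\left(6 \right)} - 14\right) = 42 \cdot 2 \left(\left(-2\right) 6 - 14\right) = 84 \left(-12 - 14\right) = 84 \left(-26\right) = -2184$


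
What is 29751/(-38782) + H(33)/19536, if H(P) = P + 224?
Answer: -285624281/378822576 ≈ -0.75398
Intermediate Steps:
H(P) = 224 + P
29751/(-38782) + H(33)/19536 = 29751/(-38782) + (224 + 33)/19536 = 29751*(-1/38782) + 257*(1/19536) = -29751/38782 + 257/19536 = -285624281/378822576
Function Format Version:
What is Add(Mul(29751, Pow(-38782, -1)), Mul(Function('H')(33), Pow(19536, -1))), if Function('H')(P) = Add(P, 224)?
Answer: Rational(-285624281, 378822576) ≈ -0.75398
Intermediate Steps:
Function('H')(P) = Add(224, P)
Add(Mul(29751, Pow(-38782, -1)), Mul(Function('H')(33), Pow(19536, -1))) = Add(Mul(29751, Pow(-38782, -1)), Mul(Add(224, 33), Pow(19536, -1))) = Add(Mul(29751, Rational(-1, 38782)), Mul(257, Rational(1, 19536))) = Add(Rational(-29751, 38782), Rational(257, 19536)) = Rational(-285624281, 378822576)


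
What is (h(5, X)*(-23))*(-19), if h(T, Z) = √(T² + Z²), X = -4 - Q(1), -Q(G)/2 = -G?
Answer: 437*√61 ≈ 3413.1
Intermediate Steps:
Q(G) = 2*G (Q(G) = -(-2)*G = 2*G)
X = -6 (X = -4 - 2 = -6)
(h(5, X)*(-23))*(-19) = (√(5² + (-6)²)*(-23))*(-19) = (√(25 + 36)*(-23))*(-19) = (√61*(-23))*(-19) = -23*√61*(-19) = 437*√61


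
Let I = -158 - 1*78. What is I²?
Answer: 55696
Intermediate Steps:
I = -236 (I = -158 - 78 = -236)
I² = (-236)² = 55696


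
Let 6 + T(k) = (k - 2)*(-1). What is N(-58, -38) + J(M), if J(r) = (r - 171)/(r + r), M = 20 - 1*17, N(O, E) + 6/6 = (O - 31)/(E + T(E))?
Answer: -27/4 ≈ -6.7500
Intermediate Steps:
T(k) = -4 - k (T(k) = -6 + (k - 2)*(-1) = -6 + (-2 + k)*(-1) = -6 + (2 - k) = -4 - k)
N(O, E) = 27/4 - O/4 (N(O, E) = -1 + (O - 31)/(E + (-4 - E)) = -1 + (-31 + O)/(-4) = -1 + (-31 + O)*(-¼) = -1 + (31/4 - O/4) = 27/4 - O/4)
M = 3 (M = 20 - 17 = 3)
J(r) = (-171 + r)/(2*r) (J(r) = (-171 + r)/((2*r)) = (-171 + r)*(1/(2*r)) = (-171 + r)/(2*r))
N(-58, -38) + J(M) = (27/4 - ¼*(-58)) + (½)*(-171 + 3)/3 = (27/4 + 29/2) + (½)*(⅓)*(-168) = 85/4 - 28 = -27/4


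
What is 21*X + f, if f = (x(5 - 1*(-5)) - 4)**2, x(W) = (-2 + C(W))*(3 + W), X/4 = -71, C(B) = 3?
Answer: -5883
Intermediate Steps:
X = -284 (X = 4*(-71) = -284)
x(W) = 3 + W (x(W) = (-2 + 3)*(3 + W) = 1*(3 + W) = 3 + W)
f = 81 (f = ((3 + (5 - 1*(-5))) - 4)**2 = ((3 + (5 + 5)) - 4)**2 = ((3 + 10) - 4)**2 = (13 - 4)**2 = 9**2 = 81)
21*X + f = 21*(-284) + 81 = -5964 + 81 = -5883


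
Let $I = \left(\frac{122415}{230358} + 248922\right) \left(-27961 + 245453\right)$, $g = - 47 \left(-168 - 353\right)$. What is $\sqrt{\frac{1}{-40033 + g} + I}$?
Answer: $\frac{\sqrt{19286300105495071323433357902}}{596857578} \approx 2.3268 \cdot 10^{5}$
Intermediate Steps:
$g = 24487$ ($g = \left(-47\right) \left(-521\right) = 24487$)
$I = \frac{2078545542736762}{38393}$ ($I = \left(122415 \cdot \frac{1}{230358} + 248922\right) 217492 = \left(\frac{40805}{76786} + 248922\right) 217492 = \frac{19113765497}{76786} \cdot 217492 = \frac{2078545542736762}{38393} \approx 5.4139 \cdot 10^{10}$)
$\sqrt{\frac{1}{-40033 + g} + I} = \sqrt{\frac{1}{-40033 + 24487} + \frac{2078545542736762}{38393}} = \sqrt{\frac{1}{-15546} + \frac{2078545542736762}{38393}} = \sqrt{- \frac{1}{15546} + \frac{2078545542736762}{38393}} = \sqrt{\frac{32313069007385663659}{596857578}} = \frac{\sqrt{19286300105495071323433357902}}{596857578}$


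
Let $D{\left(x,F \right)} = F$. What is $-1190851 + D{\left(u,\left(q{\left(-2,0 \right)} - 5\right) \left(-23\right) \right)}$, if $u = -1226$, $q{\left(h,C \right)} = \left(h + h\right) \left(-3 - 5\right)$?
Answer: $-1191472$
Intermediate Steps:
$q{\left(h,C \right)} = - 16 h$ ($q{\left(h,C \right)} = 2 h \left(-8\right) = - 16 h$)
$-1190851 + D{\left(u,\left(q{\left(-2,0 \right)} - 5\right) \left(-23\right) \right)} = -1190851 + \left(\left(-16\right) \left(-2\right) - 5\right) \left(-23\right) = -1190851 + \left(32 - 5\right) \left(-23\right) = -1190851 + 27 \left(-23\right) = -1190851 - 621 = -1191472$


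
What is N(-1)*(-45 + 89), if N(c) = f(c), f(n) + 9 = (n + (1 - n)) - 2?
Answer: -440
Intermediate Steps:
f(n) = -10 (f(n) = -9 + ((n + (1 - n)) - 2) = -9 + (1 - 2) = -9 - 1 = -10)
N(c) = -10
N(-1)*(-45 + 89) = -10*(-45 + 89) = -10*44 = -440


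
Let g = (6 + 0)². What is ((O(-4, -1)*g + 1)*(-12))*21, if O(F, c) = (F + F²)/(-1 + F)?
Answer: 107604/5 ≈ 21521.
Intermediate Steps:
g = 36 (g = 6² = 36)
O(F, c) = (F + F²)/(-1 + F)
((O(-4, -1)*g + 1)*(-12))*21 = ((-4*(1 - 4)/(-1 - 4)*36 + 1)*(-12))*21 = ((-4*(-3)/(-5)*36 + 1)*(-12))*21 = ((-4*(-⅕)*(-3)*36 + 1)*(-12))*21 = ((-12/5*36 + 1)*(-12))*21 = ((-432/5 + 1)*(-12))*21 = -427/5*(-12)*21 = (5124/5)*21 = 107604/5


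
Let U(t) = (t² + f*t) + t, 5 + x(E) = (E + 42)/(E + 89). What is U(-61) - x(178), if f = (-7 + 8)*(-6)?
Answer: 1076057/267 ≈ 4030.2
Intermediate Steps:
f = -6 (f = 1*(-6) = -6)
x(E) = -5 + (42 + E)/(89 + E) (x(E) = -5 + (E + 42)/(E + 89) = -5 + (42 + E)/(89 + E))
U(t) = t² - 5*t (U(t) = (t² - 6*t) + t = t² - 5*t)
U(-61) - x(178) = -61*(-5 - 61) - (-403 - 4*178)/(89 + 178) = -61*(-66) - (-403 - 712)/267 = 4026 - (-1115)/267 = 4026 - 1*(-1115/267) = 4026 + 1115/267 = 1076057/267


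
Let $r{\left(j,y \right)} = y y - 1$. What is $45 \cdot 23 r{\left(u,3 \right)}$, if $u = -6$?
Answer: $8280$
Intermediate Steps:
$r{\left(j,y \right)} = -1 + y^{2}$ ($r{\left(j,y \right)} = y^{2} - 1 = -1 + y^{2}$)
$45 \cdot 23 r{\left(u,3 \right)} = 45 \cdot 23 \left(-1 + 3^{2}\right) = 1035 \left(-1 + 9\right) = 1035 \cdot 8 = 8280$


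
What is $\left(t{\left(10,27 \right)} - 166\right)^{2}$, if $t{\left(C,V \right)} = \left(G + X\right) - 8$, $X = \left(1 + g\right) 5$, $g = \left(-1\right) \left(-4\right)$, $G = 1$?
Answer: $21904$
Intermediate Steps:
$g = 4$
$X = 25$ ($X = \left(1 + 4\right) 5 = 5 \cdot 5 = 25$)
$t{\left(C,V \right)} = 18$ ($t{\left(C,V \right)} = \left(1 + 25\right) - 8 = 26 - 8 = 18$)
$\left(t{\left(10,27 \right)} - 166\right)^{2} = \left(18 - 166\right)^{2} = \left(-148\right)^{2} = 21904$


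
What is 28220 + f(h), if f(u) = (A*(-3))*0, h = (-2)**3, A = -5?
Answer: 28220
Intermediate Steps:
h = -8
f(u) = 0 (f(u) = -5*(-3)*0 = 15*0 = 0)
28220 + f(h) = 28220 + 0 = 28220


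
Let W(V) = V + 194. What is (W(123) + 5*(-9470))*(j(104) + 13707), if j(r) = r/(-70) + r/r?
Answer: -3223292432/5 ≈ -6.4466e+8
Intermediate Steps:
W(V) = 194 + V
j(r) = 1 - r/70 (j(r) = r*(-1/70) + 1 = -r/70 + 1 = 1 - r/70)
(W(123) + 5*(-9470))*(j(104) + 13707) = ((194 + 123) + 5*(-9470))*((1 - 1/70*104) + 13707) = (317 - 47350)*((1 - 52/35) + 13707) = -47033*(-17/35 + 13707) = -47033*479728/35 = -3223292432/5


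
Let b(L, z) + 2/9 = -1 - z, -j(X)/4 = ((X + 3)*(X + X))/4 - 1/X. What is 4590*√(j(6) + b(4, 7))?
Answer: 6120*I*√65 ≈ 49341.0*I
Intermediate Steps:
j(X) = 4/X - 2*X*(3 + X) (j(X) = -4*(((X + 3)*(X + X))/4 - 1/X) = -4*(((3 + X)*(2*X))*(¼) - 1/X) = -4*((2*X*(3 + X))*(¼) - 1/X) = -4*(X*(3 + X)/2 - 1/X) = -4*(-1/X + X*(3 + X)/2) = 4/X - 2*X*(3 + X))
b(L, z) = -11/9 - z (b(L, z) = -2/9 + (-1 - z) = -11/9 - z)
4590*√(j(6) + b(4, 7)) = 4590*√(2*(2 - 1*6²*(3 + 6))/6 + (-11/9 - 1*7)) = 4590*√(2*(⅙)*(2 - 1*36*9) + (-11/9 - 7)) = 4590*√(2*(⅙)*(2 - 324) - 74/9) = 4590*√(2*(⅙)*(-322) - 74/9) = 4590*√(-322/3 - 74/9) = 4590*√(-1040/9) = 4590*(4*I*√65/3) = 6120*I*√65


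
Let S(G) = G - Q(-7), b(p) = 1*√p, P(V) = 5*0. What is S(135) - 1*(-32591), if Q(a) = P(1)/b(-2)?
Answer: 32726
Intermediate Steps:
P(V) = 0
b(p) = √p
Q(a) = 0 (Q(a) = 0/(√(-2)) = 0/((I*√2)) = 0*(-I*√2/2) = 0)
S(G) = G (S(G) = G - 1*0 = G + 0 = G)
S(135) - 1*(-32591) = 135 - 1*(-32591) = 135 + 32591 = 32726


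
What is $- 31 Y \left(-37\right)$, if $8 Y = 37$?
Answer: $\frac{42439}{8} \approx 5304.9$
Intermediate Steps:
$Y = \frac{37}{8}$ ($Y = \frac{1}{8} \cdot 37 = \frac{37}{8} \approx 4.625$)
$- 31 Y \left(-37\right) = \left(-31\right) \frac{37}{8} \left(-37\right) = \left(- \frac{1147}{8}\right) \left(-37\right) = \frac{42439}{8}$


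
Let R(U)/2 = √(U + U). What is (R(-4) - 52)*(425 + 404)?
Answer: -43108 + 3316*I*√2 ≈ -43108.0 + 4689.5*I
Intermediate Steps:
R(U) = 2*√2*√U (R(U) = 2*√(U + U) = 2*√(2*U) = 2*(√2*√U) = 2*√2*√U)
(R(-4) - 52)*(425 + 404) = (2*√2*√(-4) - 52)*(425 + 404) = (2*√2*(2*I) - 52)*829 = (4*I*√2 - 52)*829 = (-52 + 4*I*√2)*829 = -43108 + 3316*I*√2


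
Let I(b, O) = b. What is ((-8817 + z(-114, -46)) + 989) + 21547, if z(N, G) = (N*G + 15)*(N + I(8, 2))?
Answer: -543735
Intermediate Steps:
z(N, G) = (8 + N)*(15 + G*N) (z(N, G) = (N*G + 15)*(N + 8) = (G*N + 15)*(8 + N) = (15 + G*N)*(8 + N) = (8 + N)*(15 + G*N))
((-8817 + z(-114, -46)) + 989) + 21547 = ((-8817 + (120 + 15*(-114) - 46*(-114)² + 8*(-46)*(-114))) + 989) + 21547 = ((-8817 + (120 - 1710 - 46*12996 + 41952)) + 989) + 21547 = ((-8817 + (120 - 1710 - 597816 + 41952)) + 989) + 21547 = ((-8817 - 557454) + 989) + 21547 = (-566271 + 989) + 21547 = -565282 + 21547 = -543735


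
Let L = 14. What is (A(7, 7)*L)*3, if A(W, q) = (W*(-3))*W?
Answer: -6174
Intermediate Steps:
A(W, q) = -3*W² (A(W, q) = (-3*W)*W = -3*W²)
(A(7, 7)*L)*3 = (-3*7²*14)*3 = (-3*49*14)*3 = -147*14*3 = -2058*3 = -6174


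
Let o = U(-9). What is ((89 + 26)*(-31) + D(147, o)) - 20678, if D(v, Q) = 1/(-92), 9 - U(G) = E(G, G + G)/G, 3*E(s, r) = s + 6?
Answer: -2230357/92 ≈ -24243.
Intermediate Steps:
E(s, r) = 2 + s/3 (E(s, r) = (s + 6)/3 = (6 + s)/3 = 2 + s/3)
U(G) = 9 - (2 + G/3)/G
o = 80/9 (o = 26/3 - 2/(-9) = 26/3 - 2*(-⅑) = 26/3 + 2/9 = 80/9 ≈ 8.8889)
D(v, Q) = -1/92
((89 + 26)*(-31) + D(147, o)) - 20678 = ((89 + 26)*(-31) - 1/92) - 20678 = (115*(-31) - 1/92) - 20678 = (-3565 - 1/92) - 20678 = -327981/92 - 20678 = -2230357/92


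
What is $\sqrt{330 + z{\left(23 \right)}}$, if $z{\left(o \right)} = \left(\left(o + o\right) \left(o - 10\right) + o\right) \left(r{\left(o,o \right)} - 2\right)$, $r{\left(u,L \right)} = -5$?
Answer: $i \sqrt{4017} \approx 63.38 i$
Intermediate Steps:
$z{\left(o \right)} = - 7 o - 14 o \left(-10 + o\right)$ ($z{\left(o \right)} = \left(\left(o + o\right) \left(o - 10\right) + o\right) \left(-5 - 2\right) = \left(2 o \left(-10 + o\right) + o\right) \left(-7\right) = \left(o + 2 o \left(-10 + o\right)\right) \left(-7\right) = - 7 o - 14 o \left(-10 + o\right)$)
$\sqrt{330 + z{\left(23 \right)}} = \sqrt{330 + 7 \cdot 23 \left(19 - 46\right)} = \sqrt{330 + 7 \cdot 23 \left(-27\right)} = \sqrt{330 - 4347} = \sqrt{-4017} = i \sqrt{4017}$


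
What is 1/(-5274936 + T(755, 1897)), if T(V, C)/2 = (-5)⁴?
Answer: -1/5273686 ≈ -1.8962e-7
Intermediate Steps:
T(V, C) = 1250 (T(V, C) = 2*(-5)⁴ = 2*625 = 1250)
1/(-5274936 + T(755, 1897)) = 1/(-5274936 + 1250) = 1/(-5273686) = -1/5273686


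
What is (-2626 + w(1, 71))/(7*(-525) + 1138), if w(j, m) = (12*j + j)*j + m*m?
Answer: -2428/2537 ≈ -0.95704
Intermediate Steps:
w(j, m) = m² + 13*j² (w(j, m) = (13*j)*j + m² = 13*j² + m² = m² + 13*j²)
(-2626 + w(1, 71))/(7*(-525) + 1138) = (-2626 + (71² + 13*1²))/(7*(-525) + 1138) = (-2626 + (5041 + 13*1))/(-3675 + 1138) = (-2626 + (5041 + 13))/(-2537) = (-2626 + 5054)*(-1/2537) = 2428*(-1/2537) = -2428/2537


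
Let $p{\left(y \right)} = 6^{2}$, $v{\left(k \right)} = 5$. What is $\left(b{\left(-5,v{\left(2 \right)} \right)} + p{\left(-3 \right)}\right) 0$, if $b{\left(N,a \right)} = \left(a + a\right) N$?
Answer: $0$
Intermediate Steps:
$p{\left(y \right)} = 36$
$b{\left(N,a \right)} = 2 N a$ ($b{\left(N,a \right)} = 2 a N = 2 N a$)
$\left(b{\left(-5,v{\left(2 \right)} \right)} + p{\left(-3 \right)}\right) 0 = \left(2 \left(-5\right) 5 + 36\right) 0 = \left(-50 + 36\right) 0 = \left(-14\right) 0 = 0$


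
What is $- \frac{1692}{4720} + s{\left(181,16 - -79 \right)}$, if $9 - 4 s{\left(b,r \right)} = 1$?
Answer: $\frac{1937}{1180} \approx 1.6415$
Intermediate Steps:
$s{\left(b,r \right)} = 2$ ($s{\left(b,r \right)} = \frac{9}{4} - \frac{1}{4} = 2$)
$- \frac{1692}{4720} + s{\left(181,16 - -79 \right)} = - \frac{1692}{4720} + 2 = \left(-1692\right) \frac{1}{4720} + 2 = - \frac{423}{1180} + 2 = \frac{1937}{1180}$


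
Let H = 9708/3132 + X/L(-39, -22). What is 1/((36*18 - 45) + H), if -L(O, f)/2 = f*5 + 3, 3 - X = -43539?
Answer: 27927/22608775 ≈ 0.0012352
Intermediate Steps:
X = 43542 (X = 3 - 1*(-43539) = 3 + 43539 = 43542)
L(O, f) = -6 - 10*f (L(O, f) = -2*(f*5 + 3) = -2*(5*f + 3) = -2*(3 + 5*f) = -6 - 10*f)
H = 5768794/27927 (H = 9708/3132 + 43542/(-6 - 10*(-22)) = 9708*(1/3132) + 43542/(-6 + 220) = 809/261 + 43542/214 = 809/261 + 43542*(1/214) = 809/261 + 21771/107 = 5768794/27927 ≈ 206.57)
1/((36*18 - 45) + H) = 1/((36*18 - 45) + 5768794/27927) = 1/((648 - 45) + 5768794/27927) = 1/(603 + 5768794/27927) = 1/(22608775/27927) = 27927/22608775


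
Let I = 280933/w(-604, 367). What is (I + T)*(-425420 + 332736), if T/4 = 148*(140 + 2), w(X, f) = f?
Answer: -2885477307964/367 ≈ -7.8623e+9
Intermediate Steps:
T = 84064 (T = 4*(148*(140 + 2)) = 4*(148*142) = 4*21016 = 84064)
I = 280933/367 ≈ 765.49
(I + T)*(-425420 + 332736) = (280933/367 + 84064)*(-425420 + 332736) = (31132421/367)*(-92684) = -2885477307964/367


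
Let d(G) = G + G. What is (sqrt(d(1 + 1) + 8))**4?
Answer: 144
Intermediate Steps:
d(G) = 2*G
(sqrt(d(1 + 1) + 8))**4 = (sqrt(2*(1 + 1) + 8))**4 = (sqrt(2*2 + 8))**4 = (sqrt(4 + 8))**4 = (sqrt(12))**4 = (2*sqrt(3))**4 = 144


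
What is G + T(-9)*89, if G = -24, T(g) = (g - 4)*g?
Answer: 10389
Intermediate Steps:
T(g) = g*(-4 + g) (T(g) = (-4 + g)*g = g*(-4 + g))
G + T(-9)*89 = -24 - 9*(-4 - 9)*89 = -24 - 9*(-13)*89 = -24 + 117*89 = -24 + 10413 = 10389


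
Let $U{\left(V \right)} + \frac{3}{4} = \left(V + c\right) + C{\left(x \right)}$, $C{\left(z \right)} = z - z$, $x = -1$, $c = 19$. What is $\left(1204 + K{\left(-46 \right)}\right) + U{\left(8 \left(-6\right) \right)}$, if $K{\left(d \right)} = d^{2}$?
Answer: $\frac{13161}{4} \approx 3290.3$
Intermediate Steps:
$C{\left(z \right)} = 0$
$U{\left(V \right)} = \frac{73}{4} + V$ ($U{\left(V \right)} = - \frac{3}{4} + \left(\left(V + 19\right) + 0\right) = - \frac{3}{4} + \left(\left(19 + V\right) + 0\right) = - \frac{3}{4} + \left(19 + V\right) = \frac{73}{4} + V$)
$\left(1204 + K{\left(-46 \right)}\right) + U{\left(8 \left(-6\right) \right)} = \left(1204 + \left(-46\right)^{2}\right) + \left(\frac{73}{4} + 8 \left(-6\right)\right) = \left(1204 + 2116\right) + \left(\frac{73}{4} - 48\right) = 3320 - \frac{119}{4} = \frac{13161}{4}$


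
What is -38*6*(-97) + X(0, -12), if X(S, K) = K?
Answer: 22104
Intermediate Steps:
-38*6*(-97) + X(0, -12) = -38*6*(-97) - 12 = -228*(-97) - 12 = 22116 - 12 = 22104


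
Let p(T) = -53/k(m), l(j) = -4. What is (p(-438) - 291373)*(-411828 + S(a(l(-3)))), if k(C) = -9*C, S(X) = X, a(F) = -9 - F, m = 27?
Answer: 29159253233138/243 ≈ 1.2000e+11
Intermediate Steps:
p(T) = 53/243 (p(T) = -53/((-9*27)) = -53/(-243) = -53*(-1/243) = 53/243)
(p(-438) - 291373)*(-411828 + S(a(l(-3)))) = (53/243 - 291373)*(-411828 + (-9 - 1*(-4))) = -70803586*(-411828 + (-9 + 4))/243 = -70803586*(-411828 - 5)/243 = -70803586/243*(-411833) = 29159253233138/243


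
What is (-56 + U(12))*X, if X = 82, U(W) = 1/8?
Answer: -18327/4 ≈ -4581.8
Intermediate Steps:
U(W) = ⅛
(-56 + U(12))*X = (-56 + ⅛)*82 = -447/8*82 = -18327/4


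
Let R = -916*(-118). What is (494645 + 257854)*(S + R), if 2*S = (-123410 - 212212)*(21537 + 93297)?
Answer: -14500881694914714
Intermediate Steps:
R = 108088
S = -19270408374 (S = ((-123410 - 212212)*(21537 + 93297))/2 = (-335622*114834)/2 = (1/2)*(-38540816748) = -19270408374)
(494645 + 257854)*(S + R) = (494645 + 257854)*(-19270408374 + 108088) = 752499*(-19270300286) = -14500881694914714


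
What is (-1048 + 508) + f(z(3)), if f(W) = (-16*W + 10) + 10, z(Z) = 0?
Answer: -520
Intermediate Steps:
f(W) = 20 - 16*W (f(W) = (10 - 16*W) + 10 = 20 - 16*W)
(-1048 + 508) + f(z(3)) = (-1048 + 508) + (20 - 16*0) = -540 + (20 + 0) = -540 + 20 = -520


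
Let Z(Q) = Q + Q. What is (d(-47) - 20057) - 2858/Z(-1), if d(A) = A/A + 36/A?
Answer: -875505/47 ≈ -18628.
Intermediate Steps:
Z(Q) = 2*Q
d(A) = 1 + 36/A
(d(-47) - 20057) - 2858/Z(-1) = ((36 - 47)/(-47) - 20057) - 2858/(2*(-1)) = (-1/47*(-11) - 20057) - 2858/(-2) = (11/47 - 20057) - 2858*(-½) = -942668/47 + 1429 = -875505/47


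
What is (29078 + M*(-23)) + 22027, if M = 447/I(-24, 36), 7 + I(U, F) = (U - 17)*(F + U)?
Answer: 25511676/499 ≈ 51126.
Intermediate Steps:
I(U, F) = -7 + (-17 + U)*(F + U) (I(U, F) = -7 + (U - 17)*(F + U) = -7 + (-17 + U)*(F + U))
M = -447/499 (M = 447/(-7 + (-24)**2 - 17*36 - 17*(-24) + 36*(-24)) = 447/(-7 + 576 - 612 + 408 - 864) = 447/(-499) = 447*(-1/499) = -447/499 ≈ -0.89579)
(29078 + M*(-23)) + 22027 = (29078 - 447/499*(-23)) + 22027 = (29078 + 10281/499) + 22027 = 14520203/499 + 22027 = 25511676/499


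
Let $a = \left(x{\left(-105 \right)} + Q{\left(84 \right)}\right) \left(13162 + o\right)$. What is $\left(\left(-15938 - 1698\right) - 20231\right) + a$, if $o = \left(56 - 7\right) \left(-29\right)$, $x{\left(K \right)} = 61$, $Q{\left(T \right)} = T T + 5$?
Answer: $83581535$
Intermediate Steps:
$Q{\left(T \right)} = 5 + T^{2}$ ($Q{\left(T \right)} = T^{2} + 5 = 5 + T^{2}$)
$o = -1421$ ($o = 49 \left(-29\right) = -1421$)
$a = 83619402$ ($a = \left(61 + \left(5 + 84^{2}\right)\right) \left(13162 - 1421\right) = \left(61 + \left(5 + 7056\right)\right) 11741 = \left(61 + 7061\right) 11741 = 7122 \cdot 11741 = 83619402$)
$\left(\left(-15938 - 1698\right) - 20231\right) + a = \left(\left(-15938 - 1698\right) - 20231\right) + 83619402 = \left(-17636 - 20231\right) + 83619402 = -37867 + 83619402 = 83581535$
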